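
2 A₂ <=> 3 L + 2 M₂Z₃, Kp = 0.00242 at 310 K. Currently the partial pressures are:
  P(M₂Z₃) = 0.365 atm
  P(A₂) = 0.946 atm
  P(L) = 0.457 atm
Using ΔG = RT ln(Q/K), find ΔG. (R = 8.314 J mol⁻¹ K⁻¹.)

Qp = P(L)³·P(M₂Z₃)² / P(A₂)² = (0.457)³·(0.365)² / (0.946)² = 0.0142
ΔG = RT ln(Qp/Kp) = (8.314 J mol⁻¹ K⁻¹)(310 K) × ln(0.0142/0.00242)
   = (2.577 kJ/mol)(1.769) = 4.56 kJ/mol
ΔG > 0, so the forward reaction is non-spontaneous (proceeds in reverse).

ΔG = 4.56 kJ/mol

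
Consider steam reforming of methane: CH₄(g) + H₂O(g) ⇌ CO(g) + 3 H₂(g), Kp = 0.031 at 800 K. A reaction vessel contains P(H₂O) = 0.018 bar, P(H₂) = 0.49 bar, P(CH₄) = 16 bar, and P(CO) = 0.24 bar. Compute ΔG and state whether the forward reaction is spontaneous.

ΔG = 7.66 kJ/mol; the forward reaction is non-spontaneous

Qp = P(CO)·P(H₂)³ / (P(CH₄)·P(H₂O)) = (0.24)·(0.49)³ / ((16)·(0.018)) = 0.0980
ΔG = RT ln(Qp/Kp) = (8.314 J mol⁻¹ K⁻¹)(800 K) × ln(0.0980/0.031)
   = (6.651 kJ/mol)(1.151) = 7.66 kJ/mol
ΔG > 0, so the forward reaction is non-spontaneous (proceeds in reverse).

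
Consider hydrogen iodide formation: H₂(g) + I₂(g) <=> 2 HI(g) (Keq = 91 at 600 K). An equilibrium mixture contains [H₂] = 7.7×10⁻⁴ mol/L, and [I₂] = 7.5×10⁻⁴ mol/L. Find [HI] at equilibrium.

[HI] = 0.0072 mol/L

At equilibrium, Keq = [HI]² / ([H₂]·[I₂]) = 91.
([HI])² / ((7.7×10⁻⁴)·(7.5×10⁻⁴)) = 91
[HI]² = 5.26×10⁻⁵ ⇒ [HI] = 0.0072 mol/L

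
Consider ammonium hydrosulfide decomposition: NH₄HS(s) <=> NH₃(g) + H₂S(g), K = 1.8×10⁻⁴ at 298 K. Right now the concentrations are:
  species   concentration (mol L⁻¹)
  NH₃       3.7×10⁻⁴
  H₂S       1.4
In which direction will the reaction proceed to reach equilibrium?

to the left

(NH₄HS is a pure solid — omitted from Q.)
Q = [NH₃]·[H₂S] = (3.7×10⁻⁴)·(1.4) = 5.2×10⁻⁴
Q = 5.2×10⁻⁴ > K = 1.8×10⁻⁴, so the reverse reaction proceeds.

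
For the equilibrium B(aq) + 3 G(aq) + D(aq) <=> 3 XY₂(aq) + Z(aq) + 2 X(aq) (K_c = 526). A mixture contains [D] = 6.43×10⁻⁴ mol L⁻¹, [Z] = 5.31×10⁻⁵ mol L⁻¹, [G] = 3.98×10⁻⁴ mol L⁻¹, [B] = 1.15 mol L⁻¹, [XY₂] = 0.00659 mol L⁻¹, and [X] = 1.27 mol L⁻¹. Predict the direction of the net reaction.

Q_c = [XY₂]³·[Z]·[X]² / ([B]·[G]³·[D]) = (0.00659)³·(5.31×10⁻⁵)·(1.27)² / ((1.15)·(3.98×10⁻⁴)³·(6.43×10⁻⁴)) = 526
Q_c = 526 = K_c, so the system is already at equilibrium.

no net change (already at equilibrium)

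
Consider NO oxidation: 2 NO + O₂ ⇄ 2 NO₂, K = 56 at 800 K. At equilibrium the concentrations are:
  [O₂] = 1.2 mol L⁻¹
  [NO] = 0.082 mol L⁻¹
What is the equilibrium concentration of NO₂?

At equilibrium, K = [NO₂]² / ([NO]²·[O₂]) = 56.
([NO₂])² / ((0.082)²·(1.2)) = 56
[NO₂]² = 0.452 ⇒ [NO₂] = 0.67 mol L⁻¹

[NO₂] = 0.67 mol L⁻¹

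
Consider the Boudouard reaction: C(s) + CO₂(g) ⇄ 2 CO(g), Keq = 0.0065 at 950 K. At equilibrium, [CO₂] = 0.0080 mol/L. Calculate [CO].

[CO] = 0.0072 mol/L

(C is a pure solid — omitted from Keq.)
At equilibrium, Keq = [CO]² / [CO₂] = 0.0065.
([CO])² / (0.0080) = 0.0065
[CO]² = 5.20×10⁻⁵ ⇒ [CO] = 0.0072 mol/L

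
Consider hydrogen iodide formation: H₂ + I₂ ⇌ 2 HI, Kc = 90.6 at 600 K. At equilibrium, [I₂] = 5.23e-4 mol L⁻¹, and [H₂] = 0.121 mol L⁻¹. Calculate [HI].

[HI] = 0.0757 mol L⁻¹

At equilibrium, Kc = [HI]² / ([H₂]·[I₂]) = 90.6.
([HI])² / ((0.121)·(5.23e-4)) = 90.6
[HI]² = 0.00573 ⇒ [HI] = 0.0757 mol L⁻¹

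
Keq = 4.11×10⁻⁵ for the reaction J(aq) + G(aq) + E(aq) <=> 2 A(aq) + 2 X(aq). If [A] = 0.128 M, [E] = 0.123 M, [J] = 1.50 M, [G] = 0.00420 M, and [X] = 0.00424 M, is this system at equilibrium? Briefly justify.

no; Q > K, reaction proceeds in reverse

Q = [A]²·[X]² / ([J]·[G]·[E]) = (0.128)²·(0.00424)² / ((1.50)·(0.00420)·(0.123)) = 3.80×10⁻⁴
Q = 3.80×10⁻⁴ > Keq = 4.11×10⁻⁵: net reverse reaction.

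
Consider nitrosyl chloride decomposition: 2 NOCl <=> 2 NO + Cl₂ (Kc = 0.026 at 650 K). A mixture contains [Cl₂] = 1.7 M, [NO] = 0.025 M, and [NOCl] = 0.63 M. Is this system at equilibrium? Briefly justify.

Qc = [NO]²·[Cl₂] / [NOCl]² = (0.025)²·(1.7) / (0.63)² = 0.0027
Qc = 0.0027 < Kc = 0.026: net forward reaction.

no; Q < K, reaction proceeds forward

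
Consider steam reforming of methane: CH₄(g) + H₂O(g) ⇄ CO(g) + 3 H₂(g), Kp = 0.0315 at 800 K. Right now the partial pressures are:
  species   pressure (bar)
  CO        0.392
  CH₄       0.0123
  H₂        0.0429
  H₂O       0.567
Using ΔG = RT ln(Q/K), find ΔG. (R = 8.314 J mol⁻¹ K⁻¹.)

ΔG = -13.0 kJ/mol

Qp = P(CO)·P(H₂)³ / (P(CH₄)·P(H₂O)) = (0.392)·(0.0429)³ / ((0.0123)·(0.567)) = 0.00444
ΔG = RT ln(Qp/Kp) = (8.314 J mol⁻¹ K⁻¹)(800 K) × ln(0.00444/0.0315)
   = (6.651 kJ/mol)(-1.959) = -13.0 kJ/mol
ΔG < 0, so the forward reaction is spontaneous (proceeds forward).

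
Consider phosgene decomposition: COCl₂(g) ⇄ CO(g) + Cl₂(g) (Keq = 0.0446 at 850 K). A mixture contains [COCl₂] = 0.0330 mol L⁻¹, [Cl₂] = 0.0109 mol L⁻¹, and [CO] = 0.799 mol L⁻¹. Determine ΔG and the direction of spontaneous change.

Q = [CO]·[Cl₂] / [COCl₂] = (0.799)·(0.0109) / (0.0330) = 0.264
ΔG = RT ln(Q/Keq) = (8.314 J mol⁻¹ K⁻¹)(850 K) × ln(0.264/0.0446)
   = (7.067 kJ/mol)(1.778) = 12.6 kJ/mol
ΔG > 0, so the forward reaction is non-spontaneous (proceeds in reverse).

ΔG = 12.6 kJ/mol; the forward reaction is non-spontaneous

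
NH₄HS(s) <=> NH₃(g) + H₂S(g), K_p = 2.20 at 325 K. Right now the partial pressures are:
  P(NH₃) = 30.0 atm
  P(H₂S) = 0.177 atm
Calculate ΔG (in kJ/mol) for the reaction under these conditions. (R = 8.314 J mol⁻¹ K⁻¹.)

(NH₄HS is a pure solid — omitted from Q_p.)
Q_p = P(NH₃)·P(H₂S) = (30.0)·(0.177) = 5.31
ΔG = RT ln(Q_p/K_p) = (8.314 J mol⁻¹ K⁻¹)(325 K) × ln(5.31/2.20)
   = (2.702 kJ/mol)(0.8811) = 2.38 kJ/mol
ΔG > 0, so the forward reaction is non-spontaneous (proceeds in reverse).

ΔG = 2.38 kJ/mol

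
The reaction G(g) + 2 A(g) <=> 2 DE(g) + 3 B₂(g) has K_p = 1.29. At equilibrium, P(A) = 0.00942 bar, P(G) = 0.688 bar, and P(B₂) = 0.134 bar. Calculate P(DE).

At equilibrium, K_p = P(DE)²·P(B₂)³ / (P(G)·P(A)²) = 1.29.
(P(DE))²·(0.134)³ / ((0.688)·(0.00942)²) = 1.29
P(DE)² = 0.0327 ⇒ P(DE) = 0.181 bar

P(DE) = 0.181 bar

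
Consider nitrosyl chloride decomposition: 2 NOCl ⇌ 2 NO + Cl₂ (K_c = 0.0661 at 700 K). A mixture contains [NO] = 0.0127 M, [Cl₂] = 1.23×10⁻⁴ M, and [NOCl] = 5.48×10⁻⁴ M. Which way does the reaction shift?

neither direction; the system is at equilibrium

Q_c = [NO]²·[Cl₂] / [NOCl]² = (0.0127)²·(1.23×10⁻⁴) / (5.48×10⁻⁴)² = 0.0661
Q_c = 0.0661 = K_c, so the system is already at equilibrium.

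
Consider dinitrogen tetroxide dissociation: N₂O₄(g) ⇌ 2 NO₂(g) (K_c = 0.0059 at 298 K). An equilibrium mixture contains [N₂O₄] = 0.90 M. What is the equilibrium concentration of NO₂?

At equilibrium, K_c = [NO₂]² / [N₂O₄] = 0.0059.
([NO₂])² / (0.90) = 0.0059
[NO₂]² = 0.00531 ⇒ [NO₂] = 0.073 M

[NO₂] = 0.073 M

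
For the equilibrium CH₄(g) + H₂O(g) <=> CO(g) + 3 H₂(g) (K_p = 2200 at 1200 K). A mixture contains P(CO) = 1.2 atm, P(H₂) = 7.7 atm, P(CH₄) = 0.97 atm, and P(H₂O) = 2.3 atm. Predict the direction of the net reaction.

Q_p = P(CO)·P(H₂)³ / (P(CH₄)·P(H₂O)) = (1.2)·(7.7)³ / ((0.97)·(2.3)) = 250
Q_p = 250 < K_p = 2200, so the forward reaction proceeds.

toward products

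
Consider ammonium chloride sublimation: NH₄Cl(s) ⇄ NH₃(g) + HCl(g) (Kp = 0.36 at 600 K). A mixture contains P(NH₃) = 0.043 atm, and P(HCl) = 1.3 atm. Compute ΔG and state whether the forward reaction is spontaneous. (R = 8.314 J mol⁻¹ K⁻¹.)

ΔG = -9.29 kJ/mol; the forward reaction is spontaneous

(NH₄Cl is a pure solid — omitted from Qp.)
Qp = P(NH₃)·P(HCl) = (0.043)·(1.3) = 0.0559
ΔG = RT ln(Qp/Kp) = (8.314 J mol⁻¹ K⁻¹)(600 K) × ln(0.0559/0.36)
   = (4.988 kJ/mol)(-1.863) = -9.29 kJ/mol
ΔG < 0, so the forward reaction is spontaneous (proceeds forward).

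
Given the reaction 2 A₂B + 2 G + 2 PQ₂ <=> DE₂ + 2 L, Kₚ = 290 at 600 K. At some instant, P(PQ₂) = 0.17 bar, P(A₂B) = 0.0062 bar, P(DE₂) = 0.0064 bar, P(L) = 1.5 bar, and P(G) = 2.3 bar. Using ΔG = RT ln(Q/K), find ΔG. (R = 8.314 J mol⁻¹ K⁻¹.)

ΔG = 10.6 kJ/mol

Qₚ = P(DE₂)·P(L)² / (P(A₂B)²·P(G)²·P(PQ₂)²) = (0.0064)·(1.5)² / ((0.0062)²·(2.3)²·(0.17)²) = 2450
ΔG = RT ln(Qₚ/Kₚ) = (8.314 J mol⁻¹ K⁻¹)(600 K) × ln(2450/290)
   = (4.988 kJ/mol)(2.134) = 10.6 kJ/mol
ΔG > 0, so the forward reaction is non-spontaneous (proceeds in reverse).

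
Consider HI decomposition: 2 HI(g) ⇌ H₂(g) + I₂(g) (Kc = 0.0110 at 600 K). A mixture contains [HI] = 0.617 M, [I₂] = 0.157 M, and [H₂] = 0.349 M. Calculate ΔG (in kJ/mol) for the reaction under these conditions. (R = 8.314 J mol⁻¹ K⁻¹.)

ΔG = 12.8 kJ/mol

Qc = [H₂]·[I₂] / [HI]² = (0.349)·(0.157) / (0.617)² = 0.144
ΔG = RT ln(Qc/Kc) = (8.314 J mol⁻¹ K⁻¹)(600 K) × ln(0.144/0.0110)
   = (4.988 kJ/mol)(2.572) = 12.8 kJ/mol
ΔG > 0, so the forward reaction is non-spontaneous (proceeds in reverse).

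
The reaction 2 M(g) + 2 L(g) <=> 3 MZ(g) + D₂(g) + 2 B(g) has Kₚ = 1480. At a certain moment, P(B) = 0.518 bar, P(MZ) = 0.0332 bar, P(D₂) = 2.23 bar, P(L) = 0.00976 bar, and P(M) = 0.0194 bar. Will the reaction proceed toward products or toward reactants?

to the right

Qₚ = P(MZ)³·P(D₂)·P(B)² / (P(M)²·P(L)²) = (0.0332)³·(2.23)·(0.518)² / ((0.0194)²·(0.00976)²) = 611
Qₚ = 611 < Kₚ = 1480, so the forward reaction proceeds.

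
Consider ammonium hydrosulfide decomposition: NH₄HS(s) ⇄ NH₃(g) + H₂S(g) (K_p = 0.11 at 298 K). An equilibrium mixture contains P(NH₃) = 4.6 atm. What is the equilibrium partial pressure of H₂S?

P(H₂S) = 0.024 atm

(NH₄HS is a pure solid — omitted from K_p.)
At equilibrium, K_p = P(NH₃)·P(H₂S) = 0.11.
(4.6)·(P(H₂S)) = 0.11
P(H₂S) = 0.0239 = 0.024 atm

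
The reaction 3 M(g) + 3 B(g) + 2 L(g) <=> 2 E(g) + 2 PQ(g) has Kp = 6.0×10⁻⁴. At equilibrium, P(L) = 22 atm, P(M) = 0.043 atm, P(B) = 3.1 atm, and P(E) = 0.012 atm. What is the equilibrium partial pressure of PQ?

At equilibrium, Kp = P(E)²·P(PQ)² / (P(M)³·P(B)³·P(L)²) = 6.0×10⁻⁴.
(0.012)²·(P(PQ))² / ((0.043)³·(3.1)³·(22)²) = 6.0×10⁻⁴
P(PQ)² = 4.78 ⇒ P(PQ) = 2.2 atm

P(PQ) = 2.2 atm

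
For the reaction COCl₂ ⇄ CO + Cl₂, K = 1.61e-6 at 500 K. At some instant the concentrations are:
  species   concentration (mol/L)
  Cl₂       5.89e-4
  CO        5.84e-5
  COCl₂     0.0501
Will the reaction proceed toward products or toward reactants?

in the forward direction

Q = [CO]·[Cl₂] / [COCl₂] = (5.84e-5)·(5.89e-4) / (0.0501) = 6.87e-7
Q = 6.87e-7 < K = 1.61e-6, so the forward reaction proceeds.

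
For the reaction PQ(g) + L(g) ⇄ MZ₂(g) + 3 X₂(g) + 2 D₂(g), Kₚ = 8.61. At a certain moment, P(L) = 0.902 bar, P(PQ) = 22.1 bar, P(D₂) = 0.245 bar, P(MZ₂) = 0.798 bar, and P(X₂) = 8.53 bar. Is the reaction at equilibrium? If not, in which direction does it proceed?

Qₚ = P(MZ₂)·P(X₂)³·P(D₂)² / (P(PQ)·P(L)) = (0.798)·(8.53)³·(0.245)² / ((22.1)·(0.902)) = 1.49
Qₚ = 1.49 < Kₚ = 8.61, so the forward reaction proceeds.

forward (toward products)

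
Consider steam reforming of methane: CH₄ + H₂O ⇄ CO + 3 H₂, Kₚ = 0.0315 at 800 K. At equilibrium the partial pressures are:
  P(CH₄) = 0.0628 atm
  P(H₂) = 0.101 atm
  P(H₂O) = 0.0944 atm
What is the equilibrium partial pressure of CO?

At equilibrium, Kₚ = P(CO)·P(H₂)³ / (P(CH₄)·P(H₂O)) = 0.0315.
(P(CO))·(0.101)³ / ((0.0628)·(0.0944)) = 0.0315
P(CO) = 0.181 atm

P(CO) = 0.181 atm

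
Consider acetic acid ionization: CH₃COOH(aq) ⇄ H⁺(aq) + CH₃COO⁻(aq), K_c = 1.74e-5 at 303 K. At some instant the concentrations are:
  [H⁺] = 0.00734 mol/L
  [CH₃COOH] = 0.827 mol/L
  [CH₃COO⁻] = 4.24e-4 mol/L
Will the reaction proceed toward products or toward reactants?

Q_c = [H⁺]·[CH₃COO⁻] / [CH₃COOH] = (0.00734)·(4.24e-4) / (0.827) = 3.76e-6
Q_c = 3.76e-6 < K_c = 1.74e-5, so the forward reaction proceeds.

toward products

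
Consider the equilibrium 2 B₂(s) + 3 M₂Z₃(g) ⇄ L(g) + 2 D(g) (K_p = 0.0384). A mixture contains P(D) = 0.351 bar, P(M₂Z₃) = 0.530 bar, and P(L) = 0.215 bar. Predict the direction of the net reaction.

to the left

(B₂ is a pure solid — omitted from Q_p.)
Q_p = P(L)·P(D)² / P(M₂Z₃)³ = (0.215)·(0.351)² / (0.530)³ = 0.178
Q_p = 0.178 > K_p = 0.0384, so the reverse reaction proceeds.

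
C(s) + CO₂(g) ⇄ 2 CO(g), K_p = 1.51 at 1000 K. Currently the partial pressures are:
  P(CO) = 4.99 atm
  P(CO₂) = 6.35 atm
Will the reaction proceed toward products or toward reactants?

(C is a pure solid — omitted from Q_p.)
Q_p = P(CO)² / P(CO₂) = (4.99)² / (6.35) = 3.92
Q_p = 3.92 > K_p = 1.51, so the reverse reaction proceeds.

reverse (toward reactants)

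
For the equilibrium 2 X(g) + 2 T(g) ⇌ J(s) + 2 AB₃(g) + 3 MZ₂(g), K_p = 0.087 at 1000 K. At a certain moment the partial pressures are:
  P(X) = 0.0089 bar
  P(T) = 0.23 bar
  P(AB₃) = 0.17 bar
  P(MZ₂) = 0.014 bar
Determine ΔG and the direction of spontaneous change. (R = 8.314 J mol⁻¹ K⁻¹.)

ΔG = -12.7 kJ/mol; the forward reaction is spontaneous

(J is a pure solid — omitted from Q_p.)
Q_p = P(AB₃)²·P(MZ₂)³ / (P(X)²·P(T)²) = (0.17)²·(0.014)³ / ((0.0089)²·(0.23)²) = 0.0189
ΔG = RT ln(Q_p/K_p) = (8.314 J mol⁻¹ K⁻¹)(1000 K) × ln(0.0189/0.087)
   = (8.314 kJ/mol)(-1.527) = -12.7 kJ/mol
ΔG < 0, so the forward reaction is spontaneous (proceeds forward).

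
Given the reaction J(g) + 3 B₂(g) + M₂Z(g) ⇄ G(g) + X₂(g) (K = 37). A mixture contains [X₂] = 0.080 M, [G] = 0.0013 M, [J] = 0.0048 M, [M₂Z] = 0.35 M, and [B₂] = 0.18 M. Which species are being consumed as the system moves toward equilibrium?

Q = [G]·[X₂] / ([J]·[B₂]³·[M₂Z]) = (0.0013)·(0.080) / ((0.0048)·(0.18)³·(0.35)) = 11
Q = 11 < K = 37: net forward reaction.

J, B₂, M₂Z (reactants)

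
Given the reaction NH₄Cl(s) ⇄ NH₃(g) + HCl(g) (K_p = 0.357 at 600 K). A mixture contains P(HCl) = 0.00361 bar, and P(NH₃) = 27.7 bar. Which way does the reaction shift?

in the forward direction

(NH₄Cl is a pure solid — omitted from Q_p.)
Q_p = P(NH₃)·P(HCl) = (27.7)·(0.00361) = 0.100
Q_p = 0.100 < K_p = 0.357, so the forward reaction proceeds.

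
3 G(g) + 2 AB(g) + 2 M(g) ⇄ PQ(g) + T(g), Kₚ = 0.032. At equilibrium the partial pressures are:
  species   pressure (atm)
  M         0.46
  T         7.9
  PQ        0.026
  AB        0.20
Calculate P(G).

At equilibrium, Kₚ = P(PQ)·P(T) / (P(G)³·P(AB)²·P(M)²) = 0.032.
(0.026)·(7.9) / ((P(G))³·(0.20)²·(0.46)²) = 0.032
P(G)³ = 758 ⇒ P(G) = 9.1 atm

P(G) = 9.1 atm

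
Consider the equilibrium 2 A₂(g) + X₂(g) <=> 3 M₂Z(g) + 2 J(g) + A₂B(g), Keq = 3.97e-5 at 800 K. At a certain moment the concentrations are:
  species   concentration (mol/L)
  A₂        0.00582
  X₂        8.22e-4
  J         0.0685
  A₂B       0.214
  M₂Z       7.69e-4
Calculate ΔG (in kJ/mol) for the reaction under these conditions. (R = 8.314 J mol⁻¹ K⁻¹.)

Q = [M₂Z]³·[J]²·[A₂B] / ([A₂]²·[X₂]) = (7.69e-4)³·(0.0685)²·(0.214) / ((0.00582)²·(8.22e-4)) = 1.64e-5
ΔG = RT ln(Q/Keq) = (8.314 J mol⁻¹ K⁻¹)(800 K) × ln(1.64e-5/3.97e-5)
   = (6.651 kJ/mol)(-0.8841) = -5.88 kJ/mol
ΔG < 0, so the forward reaction is spontaneous (proceeds forward).

ΔG = -5.88 kJ/mol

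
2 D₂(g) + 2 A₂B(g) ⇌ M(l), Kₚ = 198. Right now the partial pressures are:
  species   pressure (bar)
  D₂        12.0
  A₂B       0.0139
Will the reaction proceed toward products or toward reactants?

forward (toward products)

(M is a pure liquid — omitted from Qₚ.)
Qₚ = 1 / (P(D₂)²·P(A₂B)²) = 1 / ((12.0)²·(0.0139)²) = 35.9
Qₚ = 35.9 < Kₚ = 198, so the forward reaction proceeds.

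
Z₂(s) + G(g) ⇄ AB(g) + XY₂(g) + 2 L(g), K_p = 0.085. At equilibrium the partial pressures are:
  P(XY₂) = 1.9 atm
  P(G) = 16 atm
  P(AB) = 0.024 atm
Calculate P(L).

P(L) = 5.5 atm

(Z₂ is a pure solid — omitted from K_p.)
At equilibrium, K_p = P(AB)·P(XY₂)·P(L)² / P(G) = 0.085.
(0.024)·(1.9)·(P(L))² / (16) = 0.085
P(L)² = 29.8 ⇒ P(L) = 5.5 atm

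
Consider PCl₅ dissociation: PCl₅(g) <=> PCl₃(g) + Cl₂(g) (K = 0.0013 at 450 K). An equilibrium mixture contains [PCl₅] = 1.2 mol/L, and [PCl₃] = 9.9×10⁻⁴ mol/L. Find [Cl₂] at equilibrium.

[Cl₂] = 1.6 mol/L

At equilibrium, K = [PCl₃]·[Cl₂] / [PCl₅] = 0.0013.
(9.9×10⁻⁴)·([Cl₂]) / (1.2) = 0.0013
[Cl₂] = 1.58 = 1.6 mol/L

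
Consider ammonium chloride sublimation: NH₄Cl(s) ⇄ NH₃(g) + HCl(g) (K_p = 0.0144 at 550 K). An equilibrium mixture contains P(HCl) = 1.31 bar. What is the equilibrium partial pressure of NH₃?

P(NH₃) = 0.0110 bar

(NH₄Cl is a pure solid — omitted from K_p.)
At equilibrium, K_p = P(NH₃)·P(HCl) = 0.0144.
(P(NH₃))·(1.31) = 0.0144
P(NH₃) = 0.0110 bar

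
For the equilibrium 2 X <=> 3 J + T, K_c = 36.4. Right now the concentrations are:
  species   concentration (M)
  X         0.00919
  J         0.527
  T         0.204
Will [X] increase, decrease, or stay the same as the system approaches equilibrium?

increase

Q_c = [J]³·[T] / [X]² = (0.527)³·(0.204) / (0.00919)² = 354
Q_c = 354 > K_c = 36.4: net reverse reaction.
X is a reactant, so it increases.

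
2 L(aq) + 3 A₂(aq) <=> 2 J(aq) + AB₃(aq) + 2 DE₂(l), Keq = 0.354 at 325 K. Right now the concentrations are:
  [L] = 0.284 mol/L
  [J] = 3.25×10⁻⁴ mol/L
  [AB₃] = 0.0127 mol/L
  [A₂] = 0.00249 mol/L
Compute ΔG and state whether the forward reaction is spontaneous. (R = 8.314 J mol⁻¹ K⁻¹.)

(DE₂ is a pure liquid — omitted from Q.)
Q = [J]²·[AB₃] / ([L]²·[A₂]³) = (3.25×10⁻⁴)²·(0.0127) / ((0.284)²·(0.00249)³) = 1.08
ΔG = RT ln(Q/Keq) = (8.314 J mol⁻¹ K⁻¹)(325 K) × ln(1.08/0.354)
   = (2.702 kJ/mol)(1.115) = 3.01 kJ/mol
ΔG > 0, so the forward reaction is non-spontaneous (proceeds in reverse).

ΔG = 3.01 kJ/mol; the forward reaction is non-spontaneous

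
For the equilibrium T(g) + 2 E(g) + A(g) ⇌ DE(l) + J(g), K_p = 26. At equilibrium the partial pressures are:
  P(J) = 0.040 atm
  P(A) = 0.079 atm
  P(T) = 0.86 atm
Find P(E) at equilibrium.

(DE is a pure liquid — omitted from K_p.)
At equilibrium, K_p = P(J) / (P(T)·P(E)²·P(A)) = 26.
(0.040) / ((0.86)·(P(E))²·(0.079)) = 26
P(E)² = 0.0226 ⇒ P(E) = 0.15 atm

P(E) = 0.15 atm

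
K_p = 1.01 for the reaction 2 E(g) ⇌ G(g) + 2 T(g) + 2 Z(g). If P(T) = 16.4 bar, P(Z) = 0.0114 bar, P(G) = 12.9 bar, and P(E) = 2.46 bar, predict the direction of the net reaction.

Q_p = P(G)·P(T)²·P(Z)² / P(E)² = (12.9)·(16.4)²·(0.0114)² / (2.46)² = 0.0745
Q_p = 0.0745 < K_p = 1.01, so the forward reaction proceeds.

toward products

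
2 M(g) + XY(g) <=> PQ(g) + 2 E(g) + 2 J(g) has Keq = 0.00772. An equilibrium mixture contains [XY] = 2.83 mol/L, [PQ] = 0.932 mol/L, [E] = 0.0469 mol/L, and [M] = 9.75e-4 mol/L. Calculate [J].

At equilibrium, Keq = [PQ]·[E]²·[J]² / ([M]²·[XY]) = 0.00772.
(0.932)·(0.0469)²·([J])² / ((9.75e-4)²·(2.83)) = 0.00772
[J]² = 1.01e-5 ⇒ [J] = 0.00318 mol/L

[J] = 0.00318 mol/L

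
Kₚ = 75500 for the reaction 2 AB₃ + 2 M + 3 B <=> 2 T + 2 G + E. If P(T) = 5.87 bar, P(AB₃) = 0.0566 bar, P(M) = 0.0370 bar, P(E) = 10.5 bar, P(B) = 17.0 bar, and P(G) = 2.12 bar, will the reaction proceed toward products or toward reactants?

Qₚ = P(T)²·P(G)²·P(E) / (P(AB₃)²·P(M)²·P(B)³) = (5.87)²·(2.12)²·(10.5) / ((0.0566)²·(0.0370)²·(17.0)³) = 75500
Qₚ = 75500 = Kₚ, so the system is already at equilibrium.

no net change (already at equilibrium)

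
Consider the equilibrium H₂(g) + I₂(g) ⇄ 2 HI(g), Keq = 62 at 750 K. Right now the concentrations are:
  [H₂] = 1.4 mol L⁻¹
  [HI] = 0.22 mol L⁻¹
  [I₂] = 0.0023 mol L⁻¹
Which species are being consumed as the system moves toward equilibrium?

Q = [HI]² / ([H₂]·[I₂]) = (0.22)² / ((1.4)·(0.0023)) = 15
Q = 15 < Keq = 62: net forward reaction.

H₂, I₂ (reactants)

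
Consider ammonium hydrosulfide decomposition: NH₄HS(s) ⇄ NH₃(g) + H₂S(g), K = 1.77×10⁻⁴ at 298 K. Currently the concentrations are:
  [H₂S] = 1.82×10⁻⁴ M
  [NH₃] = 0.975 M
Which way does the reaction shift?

(NH₄HS is a pure solid — omitted from Q.)
Q = [NH₃]·[H₂S] = (0.975)·(1.82×10⁻⁴) = 1.77×10⁻⁴
Q = 1.77×10⁻⁴ = K, so the system is already at equilibrium.

no net change (already at equilibrium)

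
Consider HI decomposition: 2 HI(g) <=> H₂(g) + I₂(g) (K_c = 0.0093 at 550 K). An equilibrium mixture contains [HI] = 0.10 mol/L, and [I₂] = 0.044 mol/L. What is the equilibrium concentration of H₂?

[H₂] = 0.0021 mol/L

At equilibrium, K_c = [H₂]·[I₂] / [HI]² = 0.0093.
([H₂])·(0.044) / (0.10)² = 0.0093
[H₂] = 0.00211 = 0.0021 mol/L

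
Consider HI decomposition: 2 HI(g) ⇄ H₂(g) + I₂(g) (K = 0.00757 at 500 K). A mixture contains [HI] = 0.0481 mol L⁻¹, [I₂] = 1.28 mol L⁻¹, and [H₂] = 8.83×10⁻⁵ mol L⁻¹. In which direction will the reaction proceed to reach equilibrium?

Q = [H₂]·[I₂] / [HI]² = (8.83×10⁻⁵)·(1.28) / (0.0481)² = 0.0489
Q = 0.0489 > K = 0.00757, so the reverse reaction proceeds.

in the reverse direction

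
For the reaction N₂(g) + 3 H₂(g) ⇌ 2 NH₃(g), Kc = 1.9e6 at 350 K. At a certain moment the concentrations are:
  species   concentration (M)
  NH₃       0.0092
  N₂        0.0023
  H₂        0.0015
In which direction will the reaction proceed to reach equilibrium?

to the left

Qc = [NH₃]² / ([N₂]·[H₂]³) = (0.0092)² / ((0.0023)·(0.0015)³) = 1.1e7
Qc = 1.1e7 > Kc = 1.9e6, so the reverse reaction proceeds.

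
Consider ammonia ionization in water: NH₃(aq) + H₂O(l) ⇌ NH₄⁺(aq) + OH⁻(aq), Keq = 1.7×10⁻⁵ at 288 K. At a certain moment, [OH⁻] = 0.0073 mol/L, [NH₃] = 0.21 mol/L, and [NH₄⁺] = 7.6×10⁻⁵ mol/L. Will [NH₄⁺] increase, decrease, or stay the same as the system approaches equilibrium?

increase

(H₂O is a pure liquid — omitted from Q.)
Q = [NH₄⁺]·[OH⁻] / [NH₃] = (7.6×10⁻⁵)·(0.0073) / (0.21) = 2.6×10⁻⁶
Q = 2.6×10⁻⁶ < Keq = 1.7×10⁻⁵: net forward reaction.
NH₄⁺ is a product, so it increases.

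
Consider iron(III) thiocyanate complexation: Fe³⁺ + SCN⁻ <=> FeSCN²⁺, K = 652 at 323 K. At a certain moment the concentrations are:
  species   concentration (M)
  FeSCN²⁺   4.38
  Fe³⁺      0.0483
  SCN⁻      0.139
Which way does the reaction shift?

neither direction; the system is at equilibrium

Q = [FeSCN²⁺] / ([Fe³⁺]·[SCN⁻]) = (4.38) / ((0.0483)·(0.139)) = 652
Q = 652 = K, so the system is already at equilibrium.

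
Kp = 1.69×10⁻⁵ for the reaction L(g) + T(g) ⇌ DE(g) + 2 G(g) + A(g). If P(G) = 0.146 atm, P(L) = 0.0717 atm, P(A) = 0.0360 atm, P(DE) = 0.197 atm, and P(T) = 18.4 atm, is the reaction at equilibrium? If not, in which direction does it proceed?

Qp = P(DE)·P(G)²·P(A) / (P(L)·P(T)) = (0.197)·(0.146)²·(0.0360) / ((0.0717)·(18.4)) = 1.15×10⁻⁴
Qp = 1.15×10⁻⁴ > Kp = 1.69×10⁻⁵, so the reverse reaction proceeds.

in the reverse direction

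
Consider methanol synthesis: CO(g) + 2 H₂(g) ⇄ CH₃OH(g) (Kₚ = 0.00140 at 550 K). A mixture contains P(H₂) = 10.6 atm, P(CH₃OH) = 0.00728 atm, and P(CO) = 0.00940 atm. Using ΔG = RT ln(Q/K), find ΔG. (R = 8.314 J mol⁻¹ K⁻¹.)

Qₚ = P(CH₃OH) / (P(CO)·P(H₂)²) = (0.00728) / ((0.00940)·(10.6)²) = 0.00689
ΔG = RT ln(Qₚ/Kₚ) = (8.314 J mol⁻¹ K⁻¹)(550 K) × ln(0.00689/0.00140)
   = (4.573 kJ/mol)(1.594) = 7.29 kJ/mol
ΔG > 0, so the forward reaction is non-spontaneous (proceeds in reverse).

ΔG = 7.29 kJ/mol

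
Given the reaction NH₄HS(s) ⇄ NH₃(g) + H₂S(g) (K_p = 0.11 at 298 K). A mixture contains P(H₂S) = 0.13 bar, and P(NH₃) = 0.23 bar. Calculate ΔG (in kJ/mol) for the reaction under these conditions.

ΔG = -3.23 kJ/mol

(NH₄HS is a pure solid — omitted from Q_p.)
Q_p = P(NH₃)·P(H₂S) = (0.23)·(0.13) = 0.0299
ΔG = RT ln(Q_p/K_p) = (8.314 J mol⁻¹ K⁻¹)(298 K) × ln(0.0299/0.11)
   = (2.478 kJ/mol)(-1.303) = -3.23 kJ/mol
ΔG < 0, so the forward reaction is spontaneous (proceeds forward).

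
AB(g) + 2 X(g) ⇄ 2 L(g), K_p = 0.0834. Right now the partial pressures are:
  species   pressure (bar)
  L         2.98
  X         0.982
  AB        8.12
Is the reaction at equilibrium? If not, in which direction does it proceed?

reverse (toward reactants)

Q_p = P(L)² / (P(AB)·P(X)²) = (2.98)² / ((8.12)·(0.982)²) = 1.13
Q_p = 1.13 > K_p = 0.0834, so the reverse reaction proceeds.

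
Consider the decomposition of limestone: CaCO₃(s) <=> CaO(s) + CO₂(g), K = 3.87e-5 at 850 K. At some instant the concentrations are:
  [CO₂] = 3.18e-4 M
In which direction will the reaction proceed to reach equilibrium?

toward reactants

(CaCO₃, CaO are pure solids — omitted from Q.)
Q = [CO₂] = 3.18e-4
Q = 3.18e-4 > K = 3.87e-5, so the reverse reaction proceeds.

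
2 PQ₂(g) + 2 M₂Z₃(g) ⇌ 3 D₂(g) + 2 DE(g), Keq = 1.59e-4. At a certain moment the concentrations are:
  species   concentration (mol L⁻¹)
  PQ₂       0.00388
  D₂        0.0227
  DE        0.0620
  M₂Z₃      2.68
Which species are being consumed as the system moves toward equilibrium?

D₂, DE (products)

Q = [D₂]³·[DE]² / ([PQ₂]²·[M₂Z₃]²) = (0.0227)³·(0.0620)² / ((0.00388)²·(2.68)²) = 4.16e-4
Q = 4.16e-4 > Keq = 1.59e-4: net reverse reaction.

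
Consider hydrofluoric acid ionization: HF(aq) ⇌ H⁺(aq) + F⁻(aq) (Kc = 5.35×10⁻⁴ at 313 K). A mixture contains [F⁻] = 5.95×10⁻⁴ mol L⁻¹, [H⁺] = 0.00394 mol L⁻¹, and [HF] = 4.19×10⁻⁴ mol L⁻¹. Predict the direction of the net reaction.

Qc = [H⁺]·[F⁻] / [HF] = (0.00394)·(5.95×10⁻⁴) / (4.19×10⁻⁴) = 0.00559
Qc = 0.00559 > Kc = 5.35×10⁻⁴, so the reverse reaction proceeds.

in the reverse direction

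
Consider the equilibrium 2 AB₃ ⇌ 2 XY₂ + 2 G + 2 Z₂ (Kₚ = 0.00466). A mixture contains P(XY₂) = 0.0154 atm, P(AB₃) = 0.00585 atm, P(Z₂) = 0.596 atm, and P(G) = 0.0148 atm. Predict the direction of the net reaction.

in the forward direction

Qₚ = P(XY₂)²·P(G)²·P(Z₂)² / P(AB₃)² = (0.0154)²·(0.0148)²·(0.596)² / (0.00585)² = 5.39e-4
Qₚ = 5.39e-4 < Kₚ = 0.00466, so the forward reaction proceeds.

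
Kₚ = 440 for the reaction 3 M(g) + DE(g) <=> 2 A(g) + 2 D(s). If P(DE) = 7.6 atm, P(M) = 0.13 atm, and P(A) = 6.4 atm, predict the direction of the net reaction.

toward reactants

(D is a pure solid — omitted from Qₚ.)
Qₚ = P(A)² / (P(M)³·P(DE)) = (6.4)² / ((0.13)³·(7.6)) = 2500
Qₚ = 2500 > Kₚ = 440, so the reverse reaction proceeds.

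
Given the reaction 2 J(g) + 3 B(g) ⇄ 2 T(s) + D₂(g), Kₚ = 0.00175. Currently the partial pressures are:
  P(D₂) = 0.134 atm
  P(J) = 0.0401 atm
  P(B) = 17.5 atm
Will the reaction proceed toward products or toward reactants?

(T is a pure solid — omitted from Qₚ.)
Qₚ = P(D₂) / (P(J)²·P(B)³) = (0.134) / ((0.0401)²·(17.5)³) = 0.0155
Qₚ = 0.0155 > Kₚ = 0.00175, so the reverse reaction proceeds.

in the reverse direction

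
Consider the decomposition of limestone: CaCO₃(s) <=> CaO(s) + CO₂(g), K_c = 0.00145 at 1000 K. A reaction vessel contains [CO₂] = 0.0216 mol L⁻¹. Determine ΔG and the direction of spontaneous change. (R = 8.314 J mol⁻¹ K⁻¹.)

ΔG = 22.5 kJ/mol; the forward reaction is non-spontaneous

(CaCO₃, CaO are pure solids — omitted from Q_c.)
Q_c = [CO₂] = 0.0216
ΔG = RT ln(Q_c/K_c) = (8.314 J mol⁻¹ K⁻¹)(1000 K) × ln(0.0216/0.00145)
   = (8.314 kJ/mol)(2.701) = 22.5 kJ/mol
ΔG > 0, so the forward reaction is non-spontaneous (proceeds in reverse).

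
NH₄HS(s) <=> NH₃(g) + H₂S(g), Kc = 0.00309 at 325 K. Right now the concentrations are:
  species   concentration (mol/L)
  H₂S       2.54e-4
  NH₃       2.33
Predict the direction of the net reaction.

(NH₄HS is a pure solid — omitted from Qc.)
Qc = [NH₃]·[H₂S] = (2.33)·(2.54e-4) = 5.92e-4
Qc = 5.92e-4 < Kc = 0.00309, so the forward reaction proceeds.

to the right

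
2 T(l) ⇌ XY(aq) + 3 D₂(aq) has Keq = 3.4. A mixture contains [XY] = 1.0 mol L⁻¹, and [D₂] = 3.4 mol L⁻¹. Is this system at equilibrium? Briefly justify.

(T is a pure liquid — omitted from Q.)
Q = [XY]·[D₂]³ = (1.0)·(3.4)³ = 39
Q = 39 > Keq = 3.4: net reverse reaction.

no; Q > K, reaction proceeds in reverse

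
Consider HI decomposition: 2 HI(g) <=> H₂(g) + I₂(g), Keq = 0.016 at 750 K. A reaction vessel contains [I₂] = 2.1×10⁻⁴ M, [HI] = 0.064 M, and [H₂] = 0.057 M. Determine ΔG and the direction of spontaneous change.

ΔG = -10.6 kJ/mol; the forward reaction is spontaneous

Q = [H₂]·[I₂] / [HI]² = (0.057)·(2.1×10⁻⁴) / (0.064)² = 0.00292
ΔG = RT ln(Q/Keq) = (8.314 J mol⁻¹ K⁻¹)(750 K) × ln(0.00292/0.016)
   = (6.236 kJ/mol)(-1.701) = -10.6 kJ/mol
ΔG < 0, so the forward reaction is spontaneous (proceeds forward).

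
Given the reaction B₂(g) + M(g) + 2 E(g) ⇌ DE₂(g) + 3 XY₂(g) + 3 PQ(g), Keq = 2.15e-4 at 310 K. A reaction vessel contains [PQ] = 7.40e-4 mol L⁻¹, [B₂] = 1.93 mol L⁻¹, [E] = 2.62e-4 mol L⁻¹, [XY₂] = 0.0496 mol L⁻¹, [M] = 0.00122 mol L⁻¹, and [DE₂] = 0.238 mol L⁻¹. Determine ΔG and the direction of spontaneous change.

ΔG = -2.79 kJ/mol; the forward reaction is spontaneous

Q = [DE₂]·[XY₂]³·[PQ]³ / ([B₂]·[M]·[E]²) = (0.238)·(0.0496)³·(7.40e-4)³ / ((1.93)·(0.00122)·(2.62e-4)²) = 7.28e-5
ΔG = RT ln(Q/Keq) = (8.314 J mol⁻¹ K⁻¹)(310 K) × ln(7.28e-5/2.15e-4)
   = (2.577 kJ/mol)(-1.083) = -2.79 kJ/mol
ΔG < 0, so the forward reaction is spontaneous (proceeds forward).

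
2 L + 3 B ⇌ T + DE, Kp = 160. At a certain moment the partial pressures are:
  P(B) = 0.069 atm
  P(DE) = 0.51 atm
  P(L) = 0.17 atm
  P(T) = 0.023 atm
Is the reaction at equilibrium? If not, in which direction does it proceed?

toward reactants

Qp = P(T)·P(DE) / (P(L)²·P(B)³) = (0.023)·(0.51) / ((0.17)²·(0.069)³) = 1200
Qp = 1200 > Kp = 160, so the reverse reaction proceeds.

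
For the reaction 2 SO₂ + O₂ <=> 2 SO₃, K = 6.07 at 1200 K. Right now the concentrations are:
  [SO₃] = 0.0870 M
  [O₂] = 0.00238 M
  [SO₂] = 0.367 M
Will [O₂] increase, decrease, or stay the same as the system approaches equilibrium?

Q = [SO₃]² / ([SO₂]²·[O₂]) = (0.0870)² / ((0.367)²·(0.00238)) = 23.6
Q = 23.6 > K = 6.07: net reverse reaction.
O₂ is a reactant, so it increases.

increase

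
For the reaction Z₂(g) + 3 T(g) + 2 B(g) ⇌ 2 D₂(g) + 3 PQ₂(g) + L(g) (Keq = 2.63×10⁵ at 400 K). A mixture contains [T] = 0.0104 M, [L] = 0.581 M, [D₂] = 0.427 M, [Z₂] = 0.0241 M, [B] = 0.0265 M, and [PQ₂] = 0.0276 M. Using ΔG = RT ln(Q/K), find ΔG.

ΔG = -2.69 kJ/mol

Q = [D₂]²·[PQ₂]³·[L] / ([Z₂]·[T]³·[B]²) = (0.427)²·(0.0276)³·(0.581) / ((0.0241)·(0.0104)³·(0.0265)²) = 1.17×10⁵
ΔG = RT ln(Q/Keq) = (8.314 J mol⁻¹ K⁻¹)(400 K) × ln(1.17×10⁵/2.63×10⁵)
   = (3.326 kJ/mol)(-0.8100) = -2.69 kJ/mol
ΔG < 0, so the forward reaction is spontaneous (proceeds forward).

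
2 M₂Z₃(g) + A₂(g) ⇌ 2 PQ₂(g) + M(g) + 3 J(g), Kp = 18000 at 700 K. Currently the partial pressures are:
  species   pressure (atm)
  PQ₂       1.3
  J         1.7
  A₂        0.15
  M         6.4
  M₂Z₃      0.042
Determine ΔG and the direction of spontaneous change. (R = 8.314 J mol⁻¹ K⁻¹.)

Qp = P(PQ₂)²·P(M)·P(J)³ / (P(M₂Z₃)²·P(A₂)) = (1.3)²·(6.4)·(1.7)³ / ((0.042)²·(0.15)) = 2.01×10⁵
ΔG = RT ln(Qp/Kp) = (8.314 J mol⁻¹ K⁻¹)(700 K) × ln(2.01×10⁵/18000)
   = (5.820 kJ/mol)(2.413) = 14.0 kJ/mol
ΔG > 0, so the forward reaction is non-spontaneous (proceeds in reverse).

ΔG = 14.0 kJ/mol; the forward reaction is non-spontaneous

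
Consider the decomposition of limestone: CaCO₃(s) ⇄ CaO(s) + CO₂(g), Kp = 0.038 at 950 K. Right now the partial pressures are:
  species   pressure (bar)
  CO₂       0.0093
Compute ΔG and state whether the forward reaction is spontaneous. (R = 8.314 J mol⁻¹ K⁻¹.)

ΔG = -11.1 kJ/mol; the forward reaction is spontaneous

(CaCO₃, CaO are pure solids — omitted from Qp.)
Qp = P(CO₂) = 0.00930
ΔG = RT ln(Qp/Kp) = (8.314 J mol⁻¹ K⁻¹)(950 K) × ln(0.00930/0.038)
   = (7.898 kJ/mol)(-1.408) = -11.1 kJ/mol
ΔG < 0, so the forward reaction is spontaneous (proceeds forward).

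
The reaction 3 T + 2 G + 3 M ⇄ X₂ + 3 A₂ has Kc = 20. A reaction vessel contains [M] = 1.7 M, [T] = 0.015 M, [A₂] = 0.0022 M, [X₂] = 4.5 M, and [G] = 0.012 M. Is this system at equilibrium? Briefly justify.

Qc = [X₂]·[A₂]³ / ([T]³·[G]²·[M]³) = (4.5)·(0.0022)³ / ((0.015)³·(0.012)²·(1.7)³) = 20
Qc = 20 = Kc; the system is at equilibrium.

yes, at equilibrium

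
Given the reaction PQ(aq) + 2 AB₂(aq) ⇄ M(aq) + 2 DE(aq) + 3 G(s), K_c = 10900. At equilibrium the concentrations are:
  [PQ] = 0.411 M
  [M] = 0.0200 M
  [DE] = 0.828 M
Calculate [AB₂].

[AB₂] = 0.00175 M

(G is a pure solid — omitted from K_c.)
At equilibrium, K_c = [M]·[DE]² / ([PQ]·[AB₂]²) = 10900.
(0.0200)·(0.828)² / ((0.411)·([AB₂])²) = 10900
[AB₂]² = 3.06e-6 ⇒ [AB₂] = 0.00175 M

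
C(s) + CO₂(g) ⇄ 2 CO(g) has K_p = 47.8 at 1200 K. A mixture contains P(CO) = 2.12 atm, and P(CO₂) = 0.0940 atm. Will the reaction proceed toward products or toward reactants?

(C is a pure solid — omitted from Q_p.)
Q_p = P(CO)² / P(CO₂) = (2.12)² / (0.0940) = 47.8
Q_p = 47.8 = K_p, so the system is already at equilibrium.

neither direction; the system is at equilibrium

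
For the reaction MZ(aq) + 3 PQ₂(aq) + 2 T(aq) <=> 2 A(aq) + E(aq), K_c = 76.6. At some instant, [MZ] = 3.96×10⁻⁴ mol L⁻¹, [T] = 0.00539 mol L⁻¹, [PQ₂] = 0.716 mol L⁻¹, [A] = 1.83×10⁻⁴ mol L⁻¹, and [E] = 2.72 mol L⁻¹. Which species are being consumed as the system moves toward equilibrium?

MZ, PQ₂, T (reactants)

Q_c = [A]²·[E] / ([MZ]·[PQ₂]³·[T]²) = (1.83×10⁻⁴)²·(2.72) / ((3.96×10⁻⁴)·(0.716)³·(0.00539)²) = 21.6
Q_c = 21.6 < K_c = 76.6: net forward reaction.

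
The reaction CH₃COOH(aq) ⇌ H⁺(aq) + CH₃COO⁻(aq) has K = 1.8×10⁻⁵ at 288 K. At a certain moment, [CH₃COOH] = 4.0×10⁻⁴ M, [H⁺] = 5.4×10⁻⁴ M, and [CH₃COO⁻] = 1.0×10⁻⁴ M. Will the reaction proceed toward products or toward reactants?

Q = [H⁺]·[CH₃COO⁻] / [CH₃COOH] = (5.4×10⁻⁴)·(1.0×10⁻⁴) / (4.0×10⁻⁴) = 1.4×10⁻⁴
Q = 1.4×10⁻⁴ > K = 1.8×10⁻⁵, so the reverse reaction proceeds.

to the left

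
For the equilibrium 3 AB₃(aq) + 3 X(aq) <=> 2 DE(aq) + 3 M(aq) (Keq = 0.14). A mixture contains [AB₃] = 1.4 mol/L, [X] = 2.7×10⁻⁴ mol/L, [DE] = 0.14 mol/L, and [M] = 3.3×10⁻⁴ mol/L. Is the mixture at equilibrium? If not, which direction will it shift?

Q = [DE]²·[M]³ / ([AB₃]³·[X]³) = (0.14)²·(3.3×10⁻⁴)³ / ((1.4)³·(2.7×10⁻⁴)³) = 0.013
Q = 0.013 < Keq = 0.14: net forward reaction.

no; Q < K, reaction proceeds forward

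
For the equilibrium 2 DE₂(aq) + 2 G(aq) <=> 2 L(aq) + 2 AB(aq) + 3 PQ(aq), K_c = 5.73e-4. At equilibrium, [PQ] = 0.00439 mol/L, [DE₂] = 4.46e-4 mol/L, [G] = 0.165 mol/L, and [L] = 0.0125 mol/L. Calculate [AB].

At equilibrium, K_c = [L]²·[AB]²·[PQ]³ / ([DE₂]²·[G]²) = 5.73e-4.
(0.0125)²·([AB])²·(0.00439)³ / ((4.46e-4)²·(0.165)²) = 5.73e-4
[AB]² = 0.235 ⇒ [AB] = 0.484 mol/L

[AB] = 0.484 mol/L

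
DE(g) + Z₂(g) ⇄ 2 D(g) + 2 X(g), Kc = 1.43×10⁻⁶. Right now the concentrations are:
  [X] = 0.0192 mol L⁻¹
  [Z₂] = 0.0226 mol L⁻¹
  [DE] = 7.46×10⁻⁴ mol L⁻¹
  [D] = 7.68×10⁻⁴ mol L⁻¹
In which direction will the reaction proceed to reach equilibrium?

to the left

Qc = [D]²·[X]² / ([DE]·[Z₂]) = (7.68×10⁻⁴)²·(0.0192)² / ((7.46×10⁻⁴)·(0.0226)) = 1.29×10⁻⁵
Qc = 1.29×10⁻⁵ > Kc = 1.43×10⁻⁶, so the reverse reaction proceeds.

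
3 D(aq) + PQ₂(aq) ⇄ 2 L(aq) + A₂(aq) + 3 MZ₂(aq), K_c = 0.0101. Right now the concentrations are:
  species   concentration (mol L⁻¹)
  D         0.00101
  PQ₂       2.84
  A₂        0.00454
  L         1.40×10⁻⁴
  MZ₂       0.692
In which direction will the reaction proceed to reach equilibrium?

Q_c = [L]²·[A₂]·[MZ₂]³ / ([D]³·[PQ₂]) = (1.40×10⁻⁴)²·(0.00454)·(0.692)³ / ((0.00101)³·(2.84)) = 0.0101
Q_c = 0.0101 = K_c, so the system is already at equilibrium.

no net change (already at equilibrium)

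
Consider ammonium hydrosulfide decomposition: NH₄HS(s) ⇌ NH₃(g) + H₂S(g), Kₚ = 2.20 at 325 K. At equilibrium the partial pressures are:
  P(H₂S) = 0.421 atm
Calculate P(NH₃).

(NH₄HS is a pure solid — omitted from Kₚ.)
At equilibrium, Kₚ = P(NH₃)·P(H₂S) = 2.20.
(P(NH₃))·(0.421) = 2.20
P(NH₃) = 5.23 atm

P(NH₃) = 5.23 atm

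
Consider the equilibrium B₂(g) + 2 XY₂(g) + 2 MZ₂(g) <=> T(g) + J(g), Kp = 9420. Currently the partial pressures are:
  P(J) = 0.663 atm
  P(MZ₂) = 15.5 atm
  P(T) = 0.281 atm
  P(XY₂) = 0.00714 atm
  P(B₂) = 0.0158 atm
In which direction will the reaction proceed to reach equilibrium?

to the right

Qp = P(T)·P(J) / (P(B₂)·P(XY₂)²·P(MZ₂)²) = (0.281)·(0.663) / ((0.0158)·(0.00714)²·(15.5)²) = 963
Qp = 963 < Kp = 9420, so the forward reaction proceeds.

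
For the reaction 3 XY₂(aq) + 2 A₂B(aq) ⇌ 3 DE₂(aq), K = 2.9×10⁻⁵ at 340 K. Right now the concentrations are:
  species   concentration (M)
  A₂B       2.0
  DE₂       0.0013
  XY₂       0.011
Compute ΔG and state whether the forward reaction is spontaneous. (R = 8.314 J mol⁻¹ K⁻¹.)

ΔG = 7.51 kJ/mol; the forward reaction is non-spontaneous

Q = [DE₂]³ / ([XY₂]³·[A₂B]²) = (0.0013)³ / ((0.011)³·(2.0)²) = 4.13×10⁻⁴
ΔG = RT ln(Q/K) = (8.314 J mol⁻¹ K⁻¹)(340 K) × ln(4.13×10⁻⁴/2.9×10⁻⁵)
   = (2.827 kJ/mol)(2.656) = 7.51 kJ/mol
ΔG > 0, so the forward reaction is non-spontaneous (proceeds in reverse).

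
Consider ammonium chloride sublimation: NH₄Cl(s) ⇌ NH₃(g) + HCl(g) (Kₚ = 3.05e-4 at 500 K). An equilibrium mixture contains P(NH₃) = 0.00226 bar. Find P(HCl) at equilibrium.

(NH₄Cl is a pure solid — omitted from Kₚ.)
At equilibrium, Kₚ = P(NH₃)·P(HCl) = 3.05e-4.
(0.00226)·(P(HCl)) = 3.05e-4
P(HCl) = 0.135 bar

P(HCl) = 0.135 bar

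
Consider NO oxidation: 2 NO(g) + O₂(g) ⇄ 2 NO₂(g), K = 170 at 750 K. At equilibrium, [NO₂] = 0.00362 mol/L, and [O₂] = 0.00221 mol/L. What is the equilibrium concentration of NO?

[NO] = 0.00591 mol/L

At equilibrium, K = [NO₂]² / ([NO]²·[O₂]) = 170.
(0.00362)² / (([NO])²·(0.00221)) = 170
[NO]² = 3.49e-5 ⇒ [NO] = 0.00591 mol/L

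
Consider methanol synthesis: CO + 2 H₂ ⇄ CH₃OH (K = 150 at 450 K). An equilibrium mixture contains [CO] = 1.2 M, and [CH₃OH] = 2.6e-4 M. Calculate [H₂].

[H₂] = 0.0012 M

At equilibrium, K = [CH₃OH] / ([CO]·[H₂]²) = 150.
(2.6e-4) / ((1.2)·([H₂])²) = 150
[H₂]² = 1.44e-6 ⇒ [H₂] = 0.0012 M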